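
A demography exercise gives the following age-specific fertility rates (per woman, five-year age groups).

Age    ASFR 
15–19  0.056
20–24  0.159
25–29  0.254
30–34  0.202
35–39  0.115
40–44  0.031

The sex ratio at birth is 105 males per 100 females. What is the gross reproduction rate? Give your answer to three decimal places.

1.993

Proportion female at birth = 100 / (100 + 105) = 0.48780.
Sum of ASFRs = 0.056 + 0.159 + 0.254 + 0.202 + 0.115 + 0.031 = 0.817
TFR = 5 × 0.817 = 4.085
GRR = 0.48780 × 4.085 = 1.99266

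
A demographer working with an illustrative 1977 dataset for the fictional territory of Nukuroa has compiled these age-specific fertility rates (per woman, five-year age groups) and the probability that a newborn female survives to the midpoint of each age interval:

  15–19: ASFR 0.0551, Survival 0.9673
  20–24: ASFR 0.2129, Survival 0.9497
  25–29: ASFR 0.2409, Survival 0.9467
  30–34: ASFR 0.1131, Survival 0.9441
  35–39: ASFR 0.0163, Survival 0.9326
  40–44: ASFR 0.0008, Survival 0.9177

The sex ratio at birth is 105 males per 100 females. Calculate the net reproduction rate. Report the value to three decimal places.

1.479

Proportion female at birth = 100 / (100 + 105) = 0.48780.
Survival-weighted fertility by age (5·fₓ·Sₓ):
  15–19: 5 × 0.0551 × 0.9673 = 0.26649
  20–24: 5 × 0.2129 × 0.9497 = 1.01096
  25–29: 5 × 0.2409 × 0.9467 = 1.14030
  30–34: 5 × 0.1131 × 0.9441 = 0.53389
  35–39: 5 × 0.0163 × 0.9326 = 0.07601
  40–44: 5 × 0.0008 × 0.9177 = 0.00367
Sum = 3.03132
NRR = 0.48780 × 3.03132 = 1.47868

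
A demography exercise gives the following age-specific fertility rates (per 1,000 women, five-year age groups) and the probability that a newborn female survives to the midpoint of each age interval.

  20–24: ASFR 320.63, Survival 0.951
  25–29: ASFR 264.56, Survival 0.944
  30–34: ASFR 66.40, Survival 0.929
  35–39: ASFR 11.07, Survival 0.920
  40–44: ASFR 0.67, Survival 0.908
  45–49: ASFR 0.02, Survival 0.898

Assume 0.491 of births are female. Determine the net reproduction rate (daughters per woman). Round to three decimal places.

1.540

Proportion female at birth = 0.491.
Per-age-group product (5 × ASFR × survival probability):
  20–24: 5 × 320.63/1000 × 0.951 = 1.52460
  25–29: 5 × 264.56/1000 × 0.944 = 1.24872
  30–34: 5 × 66.40/1000 × 0.929 = 0.30843
  35–39: 5 × 11.07/1000 × 0.920 = 0.05092
  40–44: 5 × 0.67/1000 × 0.908 = 0.00304
  45–49: 5 × 0.02/1000 × 0.898 = 0.00009
Sum = 3.13580
NRR = 0.491 × 3.13580 = 1.53968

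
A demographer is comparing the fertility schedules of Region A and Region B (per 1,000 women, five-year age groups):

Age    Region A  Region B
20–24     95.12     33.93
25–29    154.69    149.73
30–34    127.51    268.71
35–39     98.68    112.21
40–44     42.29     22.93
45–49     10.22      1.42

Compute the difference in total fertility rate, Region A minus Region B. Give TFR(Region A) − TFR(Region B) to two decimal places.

Region A:
  Sum of ASFRs = 95.12 + 154.69 + 127.51 + 98.68 + 42.29 + 10.22 = 528.51
  TFR = 5 × 528.51 / 1000 = 2.64255
Region B:
  Sum of ASFRs = 33.93 + 149.73 + 268.71 + 112.21 + 22.93 + 1.42 = 588.93
  TFR = 5 × 588.93 / 1000 = 2.94465
Difference = 2.64255 − 2.94465 = -0.3021

-0.30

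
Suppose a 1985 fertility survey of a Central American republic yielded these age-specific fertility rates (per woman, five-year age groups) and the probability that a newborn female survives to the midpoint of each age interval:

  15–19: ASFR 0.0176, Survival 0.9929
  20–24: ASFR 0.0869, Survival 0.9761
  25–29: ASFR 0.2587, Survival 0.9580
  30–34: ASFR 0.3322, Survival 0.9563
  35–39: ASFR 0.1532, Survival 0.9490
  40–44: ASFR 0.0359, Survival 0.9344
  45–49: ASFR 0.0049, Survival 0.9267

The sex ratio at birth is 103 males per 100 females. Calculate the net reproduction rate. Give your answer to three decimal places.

Proportion female at birth = 100 / (100 + 103) = 0.49261.
Per-age-group product (5 × ASFR × survival probability):
  15–19: 5 × 0.0176 × 0.9929 = 0.08738
  20–24: 5 × 0.0869 × 0.9761 = 0.42412
  25–29: 5 × 0.2587 × 0.9580 = 1.23917
  30–34: 5 × 0.3322 × 0.9563 = 1.58841
  35–39: 5 × 0.1532 × 0.9490 = 0.72693
  40–44: 5 × 0.0359 × 0.9344 = 0.16772
  45–49: 5 × 0.0049 × 0.9267 = 0.02270
Sum = 4.25643
NRR = 0.49261 × 4.25643 = 2.09676
With NRR above 1 the population is above replacement fertility.

2.097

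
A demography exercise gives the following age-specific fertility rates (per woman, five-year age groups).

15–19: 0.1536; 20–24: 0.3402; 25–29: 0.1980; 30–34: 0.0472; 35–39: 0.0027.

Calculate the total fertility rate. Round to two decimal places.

Sum of ASFRs = 0.1536 + 0.3402 + 0.1980 + 0.0472 + 0.0027 = 0.7417
TFR = 5 × 0.7417 = 3.7085

3.71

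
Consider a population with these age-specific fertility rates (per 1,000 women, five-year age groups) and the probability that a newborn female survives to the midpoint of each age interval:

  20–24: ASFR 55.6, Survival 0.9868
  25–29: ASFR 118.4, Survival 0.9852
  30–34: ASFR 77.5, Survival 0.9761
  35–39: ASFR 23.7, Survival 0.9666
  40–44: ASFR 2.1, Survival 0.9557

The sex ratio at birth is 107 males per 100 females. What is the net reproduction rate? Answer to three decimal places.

Proportion female at birth = 100 / (100 + 107) = 0.48309.
Each age group contributes 5 × ASFR × survival:
  20–24: 5 × 55.6/1000 × 0.9868 = 0.27433
  25–29: 5 × 118.4/1000 × 0.9852 = 0.58324
  30–34: 5 × 77.5/1000 × 0.9761 = 0.37824
  35–39: 5 × 23.7/1000 × 0.9666 = 0.11454
  40–44: 5 × 2.1/1000 × 0.9557 = 0.01003
Sum = 1.36038
NRR = 0.48309 × 1.36038 = 0.65719

0.657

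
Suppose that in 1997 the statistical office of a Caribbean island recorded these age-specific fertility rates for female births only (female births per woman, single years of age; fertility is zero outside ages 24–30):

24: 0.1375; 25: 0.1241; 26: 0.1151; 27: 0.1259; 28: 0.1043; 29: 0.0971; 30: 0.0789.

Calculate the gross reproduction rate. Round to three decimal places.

Sum of female ASFRs = 0.1375 + 0.1241 + 0.1151 + 0.1259 + 0.1043 + 0.0971 + 0.0789 = 0.7829
GRR = 0.7829

0.783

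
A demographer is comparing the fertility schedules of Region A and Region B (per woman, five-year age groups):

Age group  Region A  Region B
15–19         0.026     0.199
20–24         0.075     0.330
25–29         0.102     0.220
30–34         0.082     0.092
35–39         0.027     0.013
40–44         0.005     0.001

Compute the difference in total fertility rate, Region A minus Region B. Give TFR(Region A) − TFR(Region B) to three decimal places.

Region A:
  Sum of ASFRs = 0.026 + 0.075 + 0.102 + 0.082 + 0.027 + 0.005 = 0.317
  TFR = 5 × 0.317 = 1.585
Region B:
  Sum of ASFRs = 0.199 + 0.330 + 0.220 + 0.092 + 0.013 + 0.001 = 0.855
  TFR = 5 × 0.855 = 4.275
Difference = 1.585 − 4.275 = -2.69

-2.690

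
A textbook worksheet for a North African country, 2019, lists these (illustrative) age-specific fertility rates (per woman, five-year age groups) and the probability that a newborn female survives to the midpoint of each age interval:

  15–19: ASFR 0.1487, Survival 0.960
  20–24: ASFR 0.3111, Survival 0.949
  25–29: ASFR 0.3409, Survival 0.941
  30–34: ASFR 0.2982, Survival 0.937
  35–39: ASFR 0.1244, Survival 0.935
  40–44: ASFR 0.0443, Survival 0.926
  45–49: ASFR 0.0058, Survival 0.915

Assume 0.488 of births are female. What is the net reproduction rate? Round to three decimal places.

2.930

Proportion female at birth = 0.488.
Each age group contributes 5 × ASFR × survival:
  15–19: 5 × 0.1487 × 0.960 = 0.71376
  20–24: 5 × 0.3111 × 0.949 = 1.47617
  25–29: 5 × 0.3409 × 0.941 = 1.60393
  30–34: 5 × 0.2982 × 0.937 = 1.39707
  35–39: 5 × 0.1244 × 0.935 = 0.58157
  40–44: 5 × 0.0443 × 0.926 = 0.20511
  45–49: 5 × 0.0058 × 0.915 = 0.02654
Sum = 6.00415
NRR = 0.488 × 6.00415 = 2.93003
An NRR exceeding 1 indicates intrinsic growth under these rates.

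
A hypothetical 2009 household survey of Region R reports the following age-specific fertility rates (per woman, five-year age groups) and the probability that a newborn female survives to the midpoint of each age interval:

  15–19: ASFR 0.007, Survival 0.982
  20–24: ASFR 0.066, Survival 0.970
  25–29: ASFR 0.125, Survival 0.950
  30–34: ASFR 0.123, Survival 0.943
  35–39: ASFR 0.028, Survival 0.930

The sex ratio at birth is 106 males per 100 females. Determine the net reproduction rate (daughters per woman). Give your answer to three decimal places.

Proportion female at birth = 100 / (100 + 106) = 0.48544.
Survival-weighted fertility by age (5·fₓ·Sₓ):
  15–19: 5 × 0.007 × 0.982 = 0.03437
  20–24: 5 × 0.066 × 0.970 = 0.32010
  25–29: 5 × 0.125 × 0.950 = 0.59375
  30–34: 5 × 0.123 × 0.943 = 0.57995
  35–39: 5 × 0.028 × 0.930 = 0.13020
Sum = 1.65837
NRR = 0.48544 × 1.65837 = 0.80504

0.805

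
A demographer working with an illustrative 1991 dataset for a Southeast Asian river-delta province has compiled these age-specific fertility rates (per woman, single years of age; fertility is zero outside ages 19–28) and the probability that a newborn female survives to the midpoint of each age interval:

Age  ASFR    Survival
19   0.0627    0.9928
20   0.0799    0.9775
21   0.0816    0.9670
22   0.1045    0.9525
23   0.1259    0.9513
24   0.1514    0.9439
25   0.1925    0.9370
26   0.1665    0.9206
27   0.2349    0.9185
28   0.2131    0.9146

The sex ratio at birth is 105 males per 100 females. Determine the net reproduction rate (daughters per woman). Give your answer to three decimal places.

Proportion female at birth = 100 / (100 + 105) = 0.48780.
Survival-weighted fertility by age (1·fₓ·Sₓ):
  19: 1 × 0.0627 × 0.9928 = 0.06225
  20: 1 × 0.0799 × 0.9775 = 0.07810
  21: 1 × 0.0816 × 0.9670 = 0.07891
  22: 1 × 0.1045 × 0.9525 = 0.09954
  23: 1 × 0.1259 × 0.9513 = 0.11977
  24: 1 × 0.1514 × 0.9439 = 0.14291
  25: 1 × 0.1925 × 0.9370 = 0.18037
  26: 1 × 0.1665 × 0.9206 = 0.15328
  27: 1 × 0.2349 × 0.9185 = 0.21576
  28: 1 × 0.2131 × 0.9146 = 0.19490
Sum = 1.32579
NRR = 0.48780 × 1.32579 = 0.64672
An NRR under 1 implies long-run decline under these rates.

0.647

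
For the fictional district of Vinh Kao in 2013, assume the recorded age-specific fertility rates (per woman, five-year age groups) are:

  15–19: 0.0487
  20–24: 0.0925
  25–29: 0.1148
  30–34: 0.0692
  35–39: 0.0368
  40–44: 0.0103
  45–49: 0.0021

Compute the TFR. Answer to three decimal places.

Sum of ASFRs = 0.0487 + 0.0925 + 0.1148 + 0.0692 + 0.0368 + 0.0103 + 0.0021 = 0.3744
TFR = 5 × 0.3744 = 1.872

1.872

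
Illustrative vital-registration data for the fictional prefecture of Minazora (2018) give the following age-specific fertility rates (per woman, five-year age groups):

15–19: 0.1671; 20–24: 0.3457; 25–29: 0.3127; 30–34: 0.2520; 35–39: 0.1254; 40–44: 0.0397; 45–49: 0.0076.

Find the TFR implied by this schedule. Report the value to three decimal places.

6.251

Sum of ASFRs = 0.1671 + 0.3457 + 0.3127 + 0.2520 + 0.1254 + 0.0397 + 0.0076 = 1.2502
TFR = 5 × 1.2502 = 6.251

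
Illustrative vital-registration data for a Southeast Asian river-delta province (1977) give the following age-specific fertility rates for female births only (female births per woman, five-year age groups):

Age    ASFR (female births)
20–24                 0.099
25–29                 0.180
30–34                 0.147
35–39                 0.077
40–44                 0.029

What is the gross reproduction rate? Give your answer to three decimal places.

Sum of female ASFRs = 0.099 + 0.180 + 0.147 + 0.077 + 0.029 = 0.532
GRR = 5 × 0.532 = 2.66

2.660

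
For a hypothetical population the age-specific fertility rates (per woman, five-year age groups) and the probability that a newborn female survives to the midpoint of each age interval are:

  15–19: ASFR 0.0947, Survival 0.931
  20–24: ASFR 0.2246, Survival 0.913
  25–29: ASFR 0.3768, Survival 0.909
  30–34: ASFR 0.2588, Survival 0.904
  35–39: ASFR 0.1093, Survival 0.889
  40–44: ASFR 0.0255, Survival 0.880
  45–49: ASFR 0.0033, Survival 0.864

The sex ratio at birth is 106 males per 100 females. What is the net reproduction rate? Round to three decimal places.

Proportion female at birth = 100 / (100 + 106) = 0.48544.
Weighting each age-specific rate by interval width and survival:
  15–19: 5 × 0.0947 × 0.931 = 0.44083
  20–24: 5 × 0.2246 × 0.913 = 1.02530
  25–29: 5 × 0.3768 × 0.909 = 1.71256
  30–34: 5 × 0.2588 × 0.904 = 1.16978
  35–39: 5 × 0.1093 × 0.889 = 0.48584
  40–44: 5 × 0.0255 × 0.880 = 0.11220
  45–49: 5 × 0.0033 × 0.864 = 0.01426
Sum = 4.96077
NRR = 0.48544 × 4.96077 = 2.40816
An NRR exceeding 1 indicates intrinsic growth under these rates.

2.408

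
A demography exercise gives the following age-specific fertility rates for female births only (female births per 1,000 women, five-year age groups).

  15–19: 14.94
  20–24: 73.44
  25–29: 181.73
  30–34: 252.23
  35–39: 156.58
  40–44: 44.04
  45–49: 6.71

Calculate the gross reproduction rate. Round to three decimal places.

3.648

Sum of female ASFRs = 14.94 + 73.44 + 181.73 + 252.23 + 156.58 + 44.04 + 6.71 = 729.67
GRR = 5 × 729.67 / 1000 = 3.64835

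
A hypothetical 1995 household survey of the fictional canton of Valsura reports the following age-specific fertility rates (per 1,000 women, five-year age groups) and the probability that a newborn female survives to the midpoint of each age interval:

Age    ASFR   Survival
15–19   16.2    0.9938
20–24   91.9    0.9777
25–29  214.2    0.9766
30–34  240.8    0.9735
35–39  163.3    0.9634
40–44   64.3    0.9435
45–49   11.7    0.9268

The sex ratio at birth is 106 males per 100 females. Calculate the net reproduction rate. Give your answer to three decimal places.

1.889

Proportion female at birth = 100 / (100 + 106) = 0.48544.
Per-age-group product (5 × ASFR × survival probability):
  15–19: 5 × 16.2/1000 × 0.9938 = 0.08050
  20–24: 5 × 91.9/1000 × 0.9777 = 0.44925
  25–29: 5 × 214.2/1000 × 0.9766 = 1.04594
  30–34: 5 × 240.8/1000 × 0.9735 = 1.17209
  35–39: 5 × 163.3/1000 × 0.9634 = 0.78662
  40–44: 5 × 64.3/1000 × 0.9435 = 0.30334
  45–49: 5 × 11.7/1000 × 0.9268 = 0.05422
Sum = 3.89196
NRR = 0.48544 × 3.89196 = 1.88931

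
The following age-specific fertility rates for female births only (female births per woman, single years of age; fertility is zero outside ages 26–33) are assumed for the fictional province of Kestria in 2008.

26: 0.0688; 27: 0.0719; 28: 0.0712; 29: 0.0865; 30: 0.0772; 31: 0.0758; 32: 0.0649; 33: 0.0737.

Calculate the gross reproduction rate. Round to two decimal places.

0.59

Sum of female ASFRs = 0.0688 + 0.0719 + 0.0712 + 0.0865 + 0.0772 + 0.0758 + 0.0649 + 0.0737 = 0.5900
GRR = 0.59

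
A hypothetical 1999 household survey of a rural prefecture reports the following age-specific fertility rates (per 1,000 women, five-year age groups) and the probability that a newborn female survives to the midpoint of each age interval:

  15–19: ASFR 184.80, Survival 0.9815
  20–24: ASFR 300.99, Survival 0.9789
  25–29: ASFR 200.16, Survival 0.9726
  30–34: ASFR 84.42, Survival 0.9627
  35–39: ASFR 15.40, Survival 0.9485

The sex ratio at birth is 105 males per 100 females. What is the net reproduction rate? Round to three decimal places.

Proportion female at birth = 100 / (100 + 105) = 0.48780.
Per-age-group product (5 × ASFR × survival probability):
  15–19: 5 × 184.80/1000 × 0.9815 = 0.90691
  20–24: 5 × 300.99/1000 × 0.9789 = 1.47320
  25–29: 5 × 200.16/1000 × 0.9726 = 0.97338
  30–34: 5 × 84.42/1000 × 0.9627 = 0.40636
  35–39: 5 × 15.40/1000 × 0.9485 = 0.07303
Sum = 3.83288
NRR = 0.48780 × 3.83288 = 1.86968
With NRR above 1 the population is above replacement fertility.

1.870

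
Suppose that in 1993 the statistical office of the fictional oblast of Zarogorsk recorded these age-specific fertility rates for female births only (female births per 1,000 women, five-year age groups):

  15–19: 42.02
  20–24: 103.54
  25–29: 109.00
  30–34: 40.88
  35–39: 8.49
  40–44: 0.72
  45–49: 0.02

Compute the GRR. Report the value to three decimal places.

Sum of female ASFRs = 42.02 + 103.54 + 109.00 + 40.88 + 8.49 + 0.72 + 0.02 = 304.67
GRR = 5 × 304.67 / 1000 = 1.52335

1.523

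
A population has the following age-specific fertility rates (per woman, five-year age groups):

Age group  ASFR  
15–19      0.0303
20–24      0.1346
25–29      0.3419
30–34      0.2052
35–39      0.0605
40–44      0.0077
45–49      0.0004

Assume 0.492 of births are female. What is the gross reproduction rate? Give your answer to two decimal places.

Proportion female at birth = 0.492.
Sum of ASFRs = 0.0303 + 0.1346 + 0.3419 + 0.2052 + 0.0605 + 0.0077 + 0.0004 = 0.7806
TFR = 5 × 0.7806 = 3.903
GRR = 0.492 × 3.903 = 1.92028

1.92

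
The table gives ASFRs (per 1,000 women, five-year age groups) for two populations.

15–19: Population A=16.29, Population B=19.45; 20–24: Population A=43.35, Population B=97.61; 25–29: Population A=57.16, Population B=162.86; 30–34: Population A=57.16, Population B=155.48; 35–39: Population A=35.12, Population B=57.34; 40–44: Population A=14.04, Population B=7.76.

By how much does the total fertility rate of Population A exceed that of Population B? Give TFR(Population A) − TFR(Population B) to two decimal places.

-1.39

Population A:
  Sum of ASFRs = 16.29 + 43.35 + 57.16 + 57.16 + 35.12 + 14.04 = 223.12
  TFR = 5 × 223.12 / 1000 = 1.1156
Population B:
  Sum of ASFRs = 19.45 + 97.61 + 162.86 + 155.48 + 57.34 + 7.76 = 500.50
  TFR = 5 × 500.50 / 1000 = 2.5025
Difference = 1.1156 − 2.5025 = -1.3869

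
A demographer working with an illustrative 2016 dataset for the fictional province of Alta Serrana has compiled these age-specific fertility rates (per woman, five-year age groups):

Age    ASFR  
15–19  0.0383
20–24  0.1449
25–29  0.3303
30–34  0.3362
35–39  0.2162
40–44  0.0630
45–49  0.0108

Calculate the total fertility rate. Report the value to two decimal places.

Sum of ASFRs = 0.0383 + 0.1449 + 0.3303 + 0.3362 + 0.2162 + 0.0630 + 0.0108 = 1.1397
TFR = 5 × 1.1397 = 5.6985

5.70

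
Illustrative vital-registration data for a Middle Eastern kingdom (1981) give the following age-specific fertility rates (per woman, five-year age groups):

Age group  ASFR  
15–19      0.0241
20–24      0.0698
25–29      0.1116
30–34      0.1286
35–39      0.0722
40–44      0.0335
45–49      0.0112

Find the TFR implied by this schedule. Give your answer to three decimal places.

2.255

Sum of ASFRs = 0.0241 + 0.0698 + 0.1116 + 0.1286 + 0.0722 + 0.0335 + 0.0112 = 0.4510
TFR = 5 × 0.4510 = 2.255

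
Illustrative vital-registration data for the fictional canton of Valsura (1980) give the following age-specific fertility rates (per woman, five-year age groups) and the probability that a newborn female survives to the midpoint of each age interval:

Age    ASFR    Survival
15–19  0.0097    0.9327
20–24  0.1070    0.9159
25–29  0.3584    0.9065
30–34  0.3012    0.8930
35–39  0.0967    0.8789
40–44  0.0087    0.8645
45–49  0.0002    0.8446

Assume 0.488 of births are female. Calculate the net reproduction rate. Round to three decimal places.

Proportion female at birth = 0.488.
Weighting each age-specific rate by interval width and survival:
  15–19: 5 × 0.0097 × 0.9327 = 0.04524
  20–24: 5 × 0.1070 × 0.9159 = 0.49001
  25–29: 5 × 0.3584 × 0.9065 = 1.62445
  30–34: 5 × 0.3012 × 0.8930 = 1.34486
  35–39: 5 × 0.0967 × 0.8789 = 0.42495
  40–44: 5 × 0.0087 × 0.8645 = 0.03761
  45–49: 5 × 0.0002 × 0.8446 = 0.00084
Sum = 3.96796
NRR = 0.488 × 3.96796 = 1.93636

1.936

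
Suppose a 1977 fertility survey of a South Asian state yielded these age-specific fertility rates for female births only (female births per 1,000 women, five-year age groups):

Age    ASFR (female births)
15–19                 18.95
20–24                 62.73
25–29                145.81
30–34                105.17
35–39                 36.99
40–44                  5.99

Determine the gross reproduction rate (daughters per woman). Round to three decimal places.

Sum of female ASFRs = 18.95 + 62.73 + 145.81 + 105.17 + 36.99 + 5.99 = 375.64
GRR = 5 × 375.64 / 1000 = 1.8782

1.878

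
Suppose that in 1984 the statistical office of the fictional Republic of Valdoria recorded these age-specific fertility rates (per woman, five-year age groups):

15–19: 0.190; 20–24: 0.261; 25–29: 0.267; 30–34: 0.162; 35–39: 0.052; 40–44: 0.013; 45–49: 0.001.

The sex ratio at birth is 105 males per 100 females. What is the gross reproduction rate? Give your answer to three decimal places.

Proportion female at birth = 100 / (100 + 105) = 0.48780.
Sum of ASFRs = 0.190 + 0.261 + 0.267 + 0.162 + 0.052 + 0.013 + 0.001 = 0.946
TFR = 5 × 0.946 = 4.73
GRR = 0.48780 × 4.73 = 2.30729

2.307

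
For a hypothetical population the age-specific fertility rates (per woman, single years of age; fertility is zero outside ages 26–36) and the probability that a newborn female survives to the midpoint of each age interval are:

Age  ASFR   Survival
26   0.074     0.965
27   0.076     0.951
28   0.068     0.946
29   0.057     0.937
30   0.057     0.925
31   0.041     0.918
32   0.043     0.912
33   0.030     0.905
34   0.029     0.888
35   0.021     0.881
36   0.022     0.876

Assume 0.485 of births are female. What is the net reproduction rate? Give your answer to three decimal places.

0.234

Proportion female at birth = 0.485.
Each age group contributes 1 × ASFR × survival:
  26: 1 × 0.074 × 0.965 = 0.07141
  27: 1 × 0.076 × 0.951 = 0.07228
  28: 1 × 0.068 × 0.946 = 0.06433
  29: 1 × 0.057 × 0.937 = 0.05341
  30: 1 × 0.057 × 0.925 = 0.05273
  31: 1 × 0.041 × 0.918 = 0.03764
  32: 1 × 0.043 × 0.912 = 0.03922
  33: 1 × 0.030 × 0.905 = 0.02715
  34: 1 × 0.029 × 0.888 = 0.02575
  35: 1 × 0.021 × 0.881 = 0.01850
  36: 1 × 0.022 × 0.876 = 0.01927
Sum = 0.48169
NRR = 0.485 × 0.48169 = 0.23362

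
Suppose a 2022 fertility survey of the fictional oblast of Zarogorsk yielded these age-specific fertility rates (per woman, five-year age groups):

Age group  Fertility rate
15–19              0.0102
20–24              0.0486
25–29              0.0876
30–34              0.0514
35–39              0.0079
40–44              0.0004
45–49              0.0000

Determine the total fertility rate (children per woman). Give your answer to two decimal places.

1.03

Sum of ASFRs = 0.0102 + 0.0486 + 0.0876 + 0.0514 + 0.0079 + 0.0004 + 0.0000 = 0.2061
TFR = 5 × 0.2061 = 1.0305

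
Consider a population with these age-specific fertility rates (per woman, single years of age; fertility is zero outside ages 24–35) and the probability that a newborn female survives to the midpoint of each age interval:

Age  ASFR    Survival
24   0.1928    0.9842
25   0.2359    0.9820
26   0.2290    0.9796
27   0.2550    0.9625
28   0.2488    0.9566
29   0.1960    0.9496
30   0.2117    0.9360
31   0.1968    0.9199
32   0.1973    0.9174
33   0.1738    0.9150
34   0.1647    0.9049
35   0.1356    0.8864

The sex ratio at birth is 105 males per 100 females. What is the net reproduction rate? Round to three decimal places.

1.124

Proportion female at birth = 100 / (100 + 105) = 0.48780.
Per-age-group product (1 × ASFR × survival probability):
  24: 1 × 0.1928 × 0.9842 = 0.18975
  25: 1 × 0.2359 × 0.9820 = 0.23165
  26: 1 × 0.2290 × 0.9796 = 0.22433
  27: 1 × 0.2550 × 0.9625 = 0.24544
  28: 1 × 0.2488 × 0.9566 = 0.23800
  29: 1 × 0.1960 × 0.9496 = 0.18612
  30: 1 × 0.2117 × 0.9360 = 0.19815
  31: 1 × 0.1968 × 0.9199 = 0.18104
  32: 1 × 0.1973 × 0.9174 = 0.18100
  33: 1 × 0.1738 × 0.9150 = 0.15903
  34: 1 × 0.1647 × 0.9049 = 0.14904
  35: 1 × 0.1356 × 0.8864 = 0.12020
Sum = 2.30375
NRR = 0.48780 × 2.30375 = 1.12377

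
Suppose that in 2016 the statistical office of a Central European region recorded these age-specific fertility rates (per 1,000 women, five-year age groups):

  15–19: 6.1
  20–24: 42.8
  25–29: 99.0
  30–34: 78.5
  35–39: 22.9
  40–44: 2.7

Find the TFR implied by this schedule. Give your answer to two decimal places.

Sum of ASFRs = 6.1 + 42.8 + 99.0 + 78.5 + 22.9 + 2.7 = 252.0
TFR = 5 × 252.0 / 1000 = 1.26

1.26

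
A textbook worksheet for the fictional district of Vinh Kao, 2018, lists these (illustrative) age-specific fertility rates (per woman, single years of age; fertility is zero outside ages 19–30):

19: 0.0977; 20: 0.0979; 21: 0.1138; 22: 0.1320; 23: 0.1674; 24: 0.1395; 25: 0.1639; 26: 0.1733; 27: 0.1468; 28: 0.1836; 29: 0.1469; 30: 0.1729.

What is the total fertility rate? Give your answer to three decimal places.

Sum of ASFRs = 0.0977 + 0.0979 + 0.1138 + 0.1320 + 0.1674 + 0.1395 + 0.1639 + 0.1733 + 0.1468 + 0.1836 + 0.1469 + 0.1729 = 1.7357
TFR = 1.7357

1.736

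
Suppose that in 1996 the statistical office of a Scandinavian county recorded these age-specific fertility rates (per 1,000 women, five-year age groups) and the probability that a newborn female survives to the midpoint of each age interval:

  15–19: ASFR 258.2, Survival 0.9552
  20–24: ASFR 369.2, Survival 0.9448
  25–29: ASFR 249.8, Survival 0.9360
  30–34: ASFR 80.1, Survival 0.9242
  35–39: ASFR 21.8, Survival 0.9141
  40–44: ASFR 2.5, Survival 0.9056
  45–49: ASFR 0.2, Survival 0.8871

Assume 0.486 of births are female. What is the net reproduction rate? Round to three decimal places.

2.249

Proportion female at birth = 0.486.
Each age group contributes 5 × ASFR × survival:
  15–19: 5 × 258.2/1000 × 0.9552 = 1.23316
  20–24: 5 × 369.2/1000 × 0.9448 = 1.74410
  25–29: 5 × 249.8/1000 × 0.9360 = 1.16906
  30–34: 5 × 80.1/1000 × 0.9242 = 0.37014
  35–39: 5 × 21.8/1000 × 0.9141 = 0.09964
  40–44: 5 × 2.5/1000 × 0.9056 = 0.01132
  45–49: 5 × 0.2/1000 × 0.8871 = 0.00089
Sum = 4.62831
NRR = 0.486 × 4.62831 = 2.24936
NRR > 1, so each generation more than replaces itself.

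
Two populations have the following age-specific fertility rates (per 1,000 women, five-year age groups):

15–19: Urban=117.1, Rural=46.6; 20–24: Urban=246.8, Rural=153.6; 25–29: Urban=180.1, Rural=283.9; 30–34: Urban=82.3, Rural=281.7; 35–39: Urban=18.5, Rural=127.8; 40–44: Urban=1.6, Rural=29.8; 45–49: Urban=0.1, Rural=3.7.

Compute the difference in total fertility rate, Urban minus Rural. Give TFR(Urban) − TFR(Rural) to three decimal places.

-1.403

Urban:
  Sum of ASFRs = 117.1 + 246.8 + 180.1 + 82.3 + 18.5 + 1.6 + 0.1 = 646.5
  TFR = 5 × 646.5 / 1000 = 3.2325
Rural:
  Sum of ASFRs = 46.6 + 153.6 + 283.9 + 281.7 + 127.8 + 29.8 + 3.7 = 927.1
  TFR = 5 × 927.1 / 1000 = 4.6355
Difference = 3.2325 − 4.6355 = -1.403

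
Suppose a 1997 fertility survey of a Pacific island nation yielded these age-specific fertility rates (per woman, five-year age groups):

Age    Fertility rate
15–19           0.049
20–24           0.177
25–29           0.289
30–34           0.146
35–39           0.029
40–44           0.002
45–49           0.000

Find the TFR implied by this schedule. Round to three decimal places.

Sum of ASFRs = 0.049 + 0.177 + 0.289 + 0.146 + 0.029 + 0.002 + 0.000 = 0.692
TFR = 5 × 0.692 = 3.46

3.460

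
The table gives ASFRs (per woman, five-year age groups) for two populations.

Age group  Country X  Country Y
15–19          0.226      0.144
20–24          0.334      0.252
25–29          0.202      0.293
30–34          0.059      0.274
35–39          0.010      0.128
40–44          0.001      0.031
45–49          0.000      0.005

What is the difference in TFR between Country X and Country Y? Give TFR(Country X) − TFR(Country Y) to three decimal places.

Country X:
  Sum of ASFRs = 0.226 + 0.334 + 0.202 + 0.059 + 0.010 + 0.001 + 0.000 = 0.832
  TFR = 5 × 0.832 = 4.16
Country Y:
  Sum of ASFRs = 0.144 + 0.252 + 0.293 + 0.274 + 0.128 + 0.031 + 0.005 = 1.127
  TFR = 5 × 1.127 = 5.635
Difference = 4.16 − 5.635 = -1.475

-1.475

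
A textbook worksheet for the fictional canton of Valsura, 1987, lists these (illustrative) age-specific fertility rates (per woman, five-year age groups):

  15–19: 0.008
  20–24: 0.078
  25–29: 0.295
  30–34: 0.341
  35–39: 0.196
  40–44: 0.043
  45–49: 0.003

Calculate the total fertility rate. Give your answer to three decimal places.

Sum of ASFRs = 0.008 + 0.078 + 0.295 + 0.341 + 0.196 + 0.043 + 0.003 = 0.964
TFR = 5 × 0.964 = 4.82

4.820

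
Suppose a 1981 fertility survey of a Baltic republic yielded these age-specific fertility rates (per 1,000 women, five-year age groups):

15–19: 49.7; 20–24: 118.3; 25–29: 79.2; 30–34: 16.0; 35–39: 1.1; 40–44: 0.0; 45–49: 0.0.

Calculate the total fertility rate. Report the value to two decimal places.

1.32

Sum of ASFRs = 49.7 + 118.3 + 79.2 + 16.0 + 1.1 + 0.0 + 0.0 = 264.3
TFR = 5 × 264.3 / 1000 = 1.3215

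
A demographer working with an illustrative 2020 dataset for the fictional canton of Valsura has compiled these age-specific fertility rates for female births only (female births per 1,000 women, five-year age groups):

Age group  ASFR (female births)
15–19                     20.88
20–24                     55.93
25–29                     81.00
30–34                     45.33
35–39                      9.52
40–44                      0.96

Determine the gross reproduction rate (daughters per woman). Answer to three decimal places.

1.068

Sum of female ASFRs = 20.88 + 55.93 + 81.00 + 45.33 + 9.52 + 0.96 = 213.62
GRR = 5 × 213.62 / 1000 = 1.0681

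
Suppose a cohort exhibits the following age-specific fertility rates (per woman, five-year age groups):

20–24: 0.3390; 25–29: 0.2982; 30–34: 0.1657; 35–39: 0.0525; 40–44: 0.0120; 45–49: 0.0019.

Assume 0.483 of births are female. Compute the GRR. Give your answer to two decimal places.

2.10

Proportion female at birth = 0.483.
Sum of ASFRs = 0.3390 + 0.2982 + 0.1657 + 0.0525 + 0.0120 + 0.0019 = 0.8693
TFR = 5 × 0.8693 = 4.3465
GRR = 0.483 × 4.3465 = 2.09936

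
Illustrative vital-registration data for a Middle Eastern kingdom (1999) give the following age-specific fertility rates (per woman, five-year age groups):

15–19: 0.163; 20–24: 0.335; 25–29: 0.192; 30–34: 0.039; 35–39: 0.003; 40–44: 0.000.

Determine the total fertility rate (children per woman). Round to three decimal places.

3.660

Sum of ASFRs = 0.163 + 0.335 + 0.192 + 0.039 + 0.003 + 0.000 = 0.732
TFR = 5 × 0.732 = 3.66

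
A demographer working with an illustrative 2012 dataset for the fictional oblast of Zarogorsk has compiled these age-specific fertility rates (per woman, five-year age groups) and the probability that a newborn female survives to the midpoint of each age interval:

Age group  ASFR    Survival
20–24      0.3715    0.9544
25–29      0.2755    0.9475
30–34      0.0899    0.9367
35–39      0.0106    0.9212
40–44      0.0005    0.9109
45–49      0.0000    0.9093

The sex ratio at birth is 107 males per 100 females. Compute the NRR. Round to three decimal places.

1.715

Proportion female at birth = 100 / (100 + 107) = 0.48309.
Weighting each age-specific rate by interval width and survival:
  20–24: 5 × 0.3715 × 0.9544 = 1.77280
  25–29: 5 × 0.2755 × 0.9475 = 1.30518
  30–34: 5 × 0.0899 × 0.9367 = 0.42105
  35–39: 5 × 0.0106 × 0.9212 = 0.04882
  40–44: 5 × 0.0005 × 0.9109 = 0.00228
  45–49: 5 × 0.0000 × 0.9093 = 0.00000
Sum = 3.55013
NRR = 0.48309 × 3.55013 = 1.71503
An NRR exceeding 1 indicates intrinsic growth under these rates.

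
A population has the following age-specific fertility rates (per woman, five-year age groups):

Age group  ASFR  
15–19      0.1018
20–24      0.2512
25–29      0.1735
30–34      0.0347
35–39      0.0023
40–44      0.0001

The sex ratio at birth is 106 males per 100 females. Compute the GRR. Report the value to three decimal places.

1.368

Proportion female at birth = 100 / (100 + 106) = 0.48544.
Sum of ASFRs = 0.1018 + 0.2512 + 0.1735 + 0.0347 + 0.0023 + 0.0001 = 0.5636
TFR = 5 × 0.5636 = 2.818
GRR = 0.48544 × 2.818 = 1.36797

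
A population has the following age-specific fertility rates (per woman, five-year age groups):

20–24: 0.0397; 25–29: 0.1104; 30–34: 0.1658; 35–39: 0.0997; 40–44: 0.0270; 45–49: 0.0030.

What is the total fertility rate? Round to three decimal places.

2.228

Sum of ASFRs = 0.0397 + 0.1104 + 0.1658 + 0.0997 + 0.0270 + 0.0030 = 0.4456
TFR = 5 × 0.4456 = 2.228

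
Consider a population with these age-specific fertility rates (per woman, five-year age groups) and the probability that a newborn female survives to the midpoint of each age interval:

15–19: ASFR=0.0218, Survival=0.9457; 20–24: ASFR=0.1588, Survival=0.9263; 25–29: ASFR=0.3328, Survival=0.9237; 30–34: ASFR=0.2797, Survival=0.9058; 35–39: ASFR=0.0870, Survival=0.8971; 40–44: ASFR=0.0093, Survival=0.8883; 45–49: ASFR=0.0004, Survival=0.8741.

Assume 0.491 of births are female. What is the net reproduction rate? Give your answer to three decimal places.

Proportion female at birth = 0.491.
Weighting each age-specific rate by interval width and survival:
  15–19: 5 × 0.0218 × 0.9457 = 0.10308
  20–24: 5 × 0.1588 × 0.9263 = 0.73548
  25–29: 5 × 0.3328 × 0.9237 = 1.53704
  30–34: 5 × 0.2797 × 0.9058 = 1.26676
  35–39: 5 × 0.0870 × 0.8971 = 0.39024
  40–44: 5 × 0.0093 × 0.8883 = 0.04131
  45–49: 5 × 0.0004 × 0.8741 = 0.00175
Sum = 4.07566
NRR = 0.491 × 4.07566 = 2.00115
NRR > 1, so each generation more than replaces itself.

2.001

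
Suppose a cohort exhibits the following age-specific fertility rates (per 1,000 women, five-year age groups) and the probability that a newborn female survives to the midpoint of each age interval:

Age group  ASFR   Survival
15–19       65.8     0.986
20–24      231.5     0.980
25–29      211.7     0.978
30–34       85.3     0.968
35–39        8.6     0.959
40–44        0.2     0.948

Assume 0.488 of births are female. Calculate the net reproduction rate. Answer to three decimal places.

Proportion female at birth = 0.488.
Survival-weighted fertility by age (5·fₓ·Sₓ):
  15–19: 5 × 65.8/1000 × 0.986 = 0.32439
  20–24: 5 × 231.5/1000 × 0.980 = 1.13435
  25–29: 5 × 211.7/1000 × 0.978 = 1.03521
  30–34: 5 × 85.3/1000 × 0.968 = 0.41285
  35–39: 5 × 8.6/1000 × 0.959 = 0.04124
  40–44: 5 × 0.2/1000 × 0.948 = 0.00095
Sum = 2.94899
NRR = 0.488 × 2.94899 = 1.43911

1.439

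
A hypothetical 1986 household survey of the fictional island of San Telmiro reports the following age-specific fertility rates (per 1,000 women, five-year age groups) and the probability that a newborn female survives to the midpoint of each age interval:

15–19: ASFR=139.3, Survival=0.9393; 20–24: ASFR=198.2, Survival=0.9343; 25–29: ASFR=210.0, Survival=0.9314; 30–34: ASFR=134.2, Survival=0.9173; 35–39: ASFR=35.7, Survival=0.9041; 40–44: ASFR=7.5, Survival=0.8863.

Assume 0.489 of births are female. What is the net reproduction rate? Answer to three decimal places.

Proportion female at birth = 0.489.
Per-age-group product (5 × ASFR × survival probability):
  15–19: 5 × 139.3/1000 × 0.9393 = 0.65422
  20–24: 5 × 198.2/1000 × 0.9343 = 0.92589
  25–29: 5 × 210.0/1000 × 0.9314 = 0.97797
  30–34: 5 × 134.2/1000 × 0.9173 = 0.61551
  35–39: 5 × 35.7/1000 × 0.9041 = 0.16138
  40–44: 5 × 7.5/1000 × 0.8863 = 0.03324
Sum = 3.36821
NRR = 0.489 × 3.36821 = 1.64705
With NRR above 1 the population is above replacement fertility.

1.647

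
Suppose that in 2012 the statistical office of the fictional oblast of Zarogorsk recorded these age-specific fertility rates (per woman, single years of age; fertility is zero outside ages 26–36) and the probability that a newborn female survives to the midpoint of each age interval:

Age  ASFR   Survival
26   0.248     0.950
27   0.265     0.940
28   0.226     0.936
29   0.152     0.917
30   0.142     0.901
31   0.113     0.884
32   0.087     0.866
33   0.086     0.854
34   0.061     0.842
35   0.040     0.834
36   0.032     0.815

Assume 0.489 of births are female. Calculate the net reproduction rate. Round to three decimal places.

Proportion female at birth = 0.489.
Each age group contributes 1 × ASFR × survival:
  26: 1 × 0.248 × 0.950 = 0.23560
  27: 1 × 0.265 × 0.940 = 0.24910
  28: 1 × 0.226 × 0.936 = 0.21154
  29: 1 × 0.152 × 0.917 = 0.13938
  30: 1 × 0.142 × 0.901 = 0.12794
  31: 1 × 0.113 × 0.884 = 0.09989
  32: 1 × 0.087 × 0.866 = 0.07534
  33: 1 × 0.086 × 0.854 = 0.07344
  34: 1 × 0.061 × 0.842 = 0.05136
  35: 1 × 0.040 × 0.834 = 0.03336
  36: 1 × 0.032 × 0.815 = 0.02608
Sum = 1.32303
NRR = 0.489 × 1.32303 = 0.64696

0.647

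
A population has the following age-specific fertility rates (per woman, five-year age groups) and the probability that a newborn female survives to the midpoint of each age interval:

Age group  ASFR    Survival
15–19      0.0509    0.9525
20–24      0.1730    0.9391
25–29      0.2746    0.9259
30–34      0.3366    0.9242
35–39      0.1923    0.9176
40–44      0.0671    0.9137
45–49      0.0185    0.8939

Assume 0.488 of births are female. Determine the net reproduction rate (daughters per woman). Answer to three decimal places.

Proportion female at birth = 0.488.
Per-age-group product (5 × ASFR × survival probability):
  15–19: 5 × 0.0509 × 0.9525 = 0.24241
  20–24: 5 × 0.1730 × 0.9391 = 0.81232
  25–29: 5 × 0.2746 × 0.9259 = 1.27126
  30–34: 5 × 0.3366 × 0.9242 = 1.55543
  35–39: 5 × 0.1923 × 0.9176 = 0.88227
  40–44: 5 × 0.0671 × 0.9137 = 0.30655
  45–49: 5 × 0.0185 × 0.8939 = 0.08269
Sum = 5.15293
NRR = 0.488 × 5.15293 = 2.51463
An NRR exceeding 1 indicates intrinsic growth under these rates.

2.515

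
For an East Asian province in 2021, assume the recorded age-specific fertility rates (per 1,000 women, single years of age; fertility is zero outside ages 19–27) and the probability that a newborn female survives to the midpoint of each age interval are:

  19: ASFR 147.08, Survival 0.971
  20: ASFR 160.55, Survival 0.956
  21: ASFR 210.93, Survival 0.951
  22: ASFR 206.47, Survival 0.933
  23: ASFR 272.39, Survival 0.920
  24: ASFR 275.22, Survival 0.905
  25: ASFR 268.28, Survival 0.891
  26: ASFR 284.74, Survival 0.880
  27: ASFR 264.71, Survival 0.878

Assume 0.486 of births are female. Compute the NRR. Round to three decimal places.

Proportion female at birth = 0.486.
Per-age-group product (1 × ASFR × survival probability):
  19: 1 × 147.08/1000 × 0.971 = 0.14281
  20: 1 × 160.55/1000 × 0.956 = 0.15349
  21: 1 × 210.93/1000 × 0.951 = 0.20059
  22: 1 × 206.47/1000 × 0.933 = 0.19264
  23: 1 × 272.39/1000 × 0.920 = 0.25060
  24: 1 × 275.22/1000 × 0.905 = 0.24907
  25: 1 × 268.28/1000 × 0.891 = 0.23904
  26: 1 × 284.74/1000 × 0.880 = 0.25057
  27: 1 × 264.71/1000 × 0.878 = 0.23242
Sum = 1.91123
NRR = 0.486 × 1.91123 = 0.92886
NRR < 1, so the cohort does not fully replace itself.

0.929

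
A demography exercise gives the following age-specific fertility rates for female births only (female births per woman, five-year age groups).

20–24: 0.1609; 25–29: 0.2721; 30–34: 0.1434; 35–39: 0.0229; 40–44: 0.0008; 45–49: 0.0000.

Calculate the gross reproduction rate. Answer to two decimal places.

Sum of female ASFRs = 0.1609 + 0.2721 + 0.1434 + 0.0229 + 0.0008 + 0.0000 = 0.6001
GRR = 5 × 0.6001 = 3.0005

3.00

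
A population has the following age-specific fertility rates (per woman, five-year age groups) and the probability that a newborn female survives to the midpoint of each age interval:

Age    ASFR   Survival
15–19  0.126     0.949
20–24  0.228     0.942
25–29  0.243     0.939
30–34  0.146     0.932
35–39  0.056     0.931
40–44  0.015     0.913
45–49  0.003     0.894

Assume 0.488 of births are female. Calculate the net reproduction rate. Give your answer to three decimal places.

1.872

Proportion female at birth = 0.488.
Survival-weighted fertility by age (5·fₓ·Sₓ):
  15–19: 5 × 0.126 × 0.949 = 0.59787
  20–24: 5 × 0.228 × 0.942 = 1.07388
  25–29: 5 × 0.243 × 0.939 = 1.14089
  30–34: 5 × 0.146 × 0.932 = 0.68036
  35–39: 5 × 0.056 × 0.931 = 0.26068
  40–44: 5 × 0.015 × 0.913 = 0.06848
  45–49: 5 × 0.003 × 0.894 = 0.01341
Sum = 3.83557
NRR = 0.488 × 3.83557 = 1.87176
NRR > 1, so each generation more than replaces itself.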